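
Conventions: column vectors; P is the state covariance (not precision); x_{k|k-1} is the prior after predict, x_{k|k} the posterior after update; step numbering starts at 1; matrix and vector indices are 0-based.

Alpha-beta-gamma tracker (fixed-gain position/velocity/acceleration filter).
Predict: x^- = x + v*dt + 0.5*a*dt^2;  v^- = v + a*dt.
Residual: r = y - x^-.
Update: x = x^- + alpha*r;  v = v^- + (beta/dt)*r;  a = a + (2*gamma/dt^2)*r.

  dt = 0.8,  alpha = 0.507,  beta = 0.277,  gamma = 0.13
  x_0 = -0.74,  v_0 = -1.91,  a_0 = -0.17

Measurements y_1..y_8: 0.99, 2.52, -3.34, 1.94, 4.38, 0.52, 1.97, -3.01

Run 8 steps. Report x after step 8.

x_post = -0.2667

step 1: x_pred=-2.3224  r=3.3124  x^+=-0.6430  v^+=-0.8991  a^+=1.1757
step 2: x_pred=-0.9861  r=3.5061  x^+=0.7915  v^+=1.2554  a^+=2.6000
step 3: x_pred=2.6278  r=-5.9678  x^+=-0.3979  v^+=1.2691  a^+=0.1756
step 4: x_pred=0.6736  r=1.2664  x^+=1.3157  v^+=1.8480  a^+=0.6900
step 5: x_pred=3.0149  r=1.3651  x^+=3.7070  v^+=2.8727  a^+=1.2446
step 6: x_pred=6.4035  r=-5.8835  x^+=3.4205  v^+=1.8313  a^+=-1.1455
step 7: x_pred=4.5190  r=-2.5490  x^+=3.2267  v^+=0.0323  a^+=-2.1811
step 8: x_pred=2.5545  r=-5.5645  x^+=-0.2667  v^+=-3.6393  a^+=-4.4416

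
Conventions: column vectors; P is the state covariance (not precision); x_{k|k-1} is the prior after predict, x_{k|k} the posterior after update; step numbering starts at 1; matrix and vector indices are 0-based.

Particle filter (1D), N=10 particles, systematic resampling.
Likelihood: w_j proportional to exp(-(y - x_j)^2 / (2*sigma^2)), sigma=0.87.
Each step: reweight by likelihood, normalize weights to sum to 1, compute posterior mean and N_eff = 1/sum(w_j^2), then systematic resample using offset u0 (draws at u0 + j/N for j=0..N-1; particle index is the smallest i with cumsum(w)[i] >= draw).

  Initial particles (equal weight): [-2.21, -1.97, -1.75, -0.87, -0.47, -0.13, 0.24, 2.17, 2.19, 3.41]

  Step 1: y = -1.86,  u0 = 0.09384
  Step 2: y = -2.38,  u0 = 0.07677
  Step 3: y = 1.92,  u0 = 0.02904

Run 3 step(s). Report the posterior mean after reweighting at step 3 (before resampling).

step 1: w=[0.2364, 0.2543, 0.2543, 0.1341, 0.0715, 0.0355, 0.0139, 0.0000, 0.0000, 0.0000]  mean=-1.6198  Neff=4.7678  idx=[0, 0, 1, 1, 2, 2, 2, 3, 4, 6]
step 2: w=[0.1537, 0.1537, 0.1402, 0.1402, 0.1205, 0.1205, 0.1205, 0.0347, 0.0141, 0.0017]  mean=-1.9012  Neff=7.5999  idx=[0, 1, 1, 2, 3, 3, 4, 5, 6, 7]
step 3: w=[0.0020, 0.0020, 0.0020, 0.0071, 0.0071, 0.0071, 0.0213, 0.0213, 0.0213, 0.9090]  mean=-0.9575  Neff=1.2081  idx=[6, 9, 9, 9, 9, 9, 9, 9, 9, 9]

post_mean = -0.9575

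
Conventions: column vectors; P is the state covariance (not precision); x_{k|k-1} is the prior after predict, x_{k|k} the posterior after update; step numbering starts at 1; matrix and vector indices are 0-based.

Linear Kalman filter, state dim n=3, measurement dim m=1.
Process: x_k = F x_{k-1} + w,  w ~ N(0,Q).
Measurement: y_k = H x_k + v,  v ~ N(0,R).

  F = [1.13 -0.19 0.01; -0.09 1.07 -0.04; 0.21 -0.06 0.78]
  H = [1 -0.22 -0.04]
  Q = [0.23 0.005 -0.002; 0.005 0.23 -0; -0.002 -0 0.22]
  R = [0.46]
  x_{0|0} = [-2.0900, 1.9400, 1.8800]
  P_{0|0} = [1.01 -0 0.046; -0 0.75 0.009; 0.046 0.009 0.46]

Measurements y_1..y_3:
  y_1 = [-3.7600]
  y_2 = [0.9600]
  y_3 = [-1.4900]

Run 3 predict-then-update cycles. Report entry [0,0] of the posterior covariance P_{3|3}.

P_post[0,0] = 0.2709

step 1: x^-=[-2.7115, 2.1887, 0.9111]  P^-=[1.5478 -0.2523 0.2891; -0.2523 1.0972 -0.0777; 0.2891 -0.0777 0.5613]  S=[2.1483]  K=[0.7409; -0.2284; 0.1321]  nu=[-0.5305]  x^+=[-3.1046, 2.3099, 0.8410]  P^+=[0.3684 0.1112 0.0789; 0.1112 0.9851 -0.0129; 0.0789 -0.0129 0.5239]
step 2: x^-=[-3.9386, 2.7173, -0.1346]  P^-=[0.6902 -0.1005 0.1604; -0.1005 1.3419 -0.0780; 0.1604 -0.0780 0.5828]  S=[1.2461]  K=[0.5665; -0.3151; 0.1238]  nu=[5.4911]  x^+=[-0.8281, 0.9871, 0.5450]  P^+=[0.2903 0.1219 0.0730; 0.1219 1.2182 -0.0294; 0.0730 -0.0294 0.5637]
step 3: x^-=[-1.1179, 1.1090, 0.1920]  P^-=[0.5942 -0.1269 0.1409; -0.1269 1.6076 -0.1035; 0.1409 -0.1035 0.6037]  S=[1.1756]  K=[0.5243; -0.4052; 0.1187]  nu=[-0.1205]  x^+=[-1.1810, 1.1578, 0.1777]  P^+=[0.2709 0.1229 0.0678; 0.1229 1.4145 -0.0470; 0.0678 -0.0470 0.5872]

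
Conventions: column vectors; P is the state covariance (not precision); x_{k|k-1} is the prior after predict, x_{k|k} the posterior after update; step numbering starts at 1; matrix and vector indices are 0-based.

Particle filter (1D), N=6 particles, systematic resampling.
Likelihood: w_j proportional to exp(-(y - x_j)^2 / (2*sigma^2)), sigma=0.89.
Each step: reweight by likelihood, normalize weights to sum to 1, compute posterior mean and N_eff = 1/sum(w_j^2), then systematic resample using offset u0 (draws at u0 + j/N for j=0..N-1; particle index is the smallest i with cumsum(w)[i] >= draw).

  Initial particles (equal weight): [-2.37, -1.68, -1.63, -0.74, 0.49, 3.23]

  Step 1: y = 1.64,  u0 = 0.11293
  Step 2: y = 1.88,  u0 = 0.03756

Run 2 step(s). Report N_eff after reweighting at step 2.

step 1: w=[0.0001, 0.0014, 0.0018, 0.0420, 0.6507, 0.3040]  mean=1.2644  Neff=1.9317  idx=[4, 4, 4, 4, 5, 5]
step 2: w=[0.1628, 0.1628, 0.1628, 0.1628, 0.1744, 0.1744]  mean=1.4459  Neff=5.9935  idx=[0, 1, 2, 3, 4, 5]

N_eff = 5.9935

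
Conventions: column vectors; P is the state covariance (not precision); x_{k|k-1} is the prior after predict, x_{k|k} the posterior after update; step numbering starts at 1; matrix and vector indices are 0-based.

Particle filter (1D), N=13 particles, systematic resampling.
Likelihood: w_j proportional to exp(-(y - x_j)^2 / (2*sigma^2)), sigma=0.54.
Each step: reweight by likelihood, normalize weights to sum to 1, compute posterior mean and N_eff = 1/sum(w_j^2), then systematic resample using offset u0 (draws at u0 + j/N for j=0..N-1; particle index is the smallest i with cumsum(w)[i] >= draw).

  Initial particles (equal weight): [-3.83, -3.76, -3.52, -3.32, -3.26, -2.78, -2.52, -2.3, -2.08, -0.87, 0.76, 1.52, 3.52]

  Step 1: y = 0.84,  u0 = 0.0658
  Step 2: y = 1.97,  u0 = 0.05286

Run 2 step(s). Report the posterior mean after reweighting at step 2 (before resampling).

post_mean = 1.3638

step 1: w=[0.0000, 0.0000, 0.0000, 0.0000, 0.0000, 0.0000, 0.0000, 0.0000, 0.0000, 0.0046, 0.6829, 0.3125, 0.0000]  mean=0.9900  Neff=1.7729  idx=[10, 10, 10, 10, 10, 10, 10, 10, 10, 11, 11, 11, 11]
step 2: w=[0.0228, 0.0228, 0.0228, 0.0228, 0.0228, 0.0228, 0.0228, 0.0228, 0.0228, 0.1986, 0.1986, 0.1986, 0.1986]  mean=1.3638  Neff=6.1538  idx=[2, 5, 9, 9, 9, 10, 10, 10, 11, 11, 12, 12, 12]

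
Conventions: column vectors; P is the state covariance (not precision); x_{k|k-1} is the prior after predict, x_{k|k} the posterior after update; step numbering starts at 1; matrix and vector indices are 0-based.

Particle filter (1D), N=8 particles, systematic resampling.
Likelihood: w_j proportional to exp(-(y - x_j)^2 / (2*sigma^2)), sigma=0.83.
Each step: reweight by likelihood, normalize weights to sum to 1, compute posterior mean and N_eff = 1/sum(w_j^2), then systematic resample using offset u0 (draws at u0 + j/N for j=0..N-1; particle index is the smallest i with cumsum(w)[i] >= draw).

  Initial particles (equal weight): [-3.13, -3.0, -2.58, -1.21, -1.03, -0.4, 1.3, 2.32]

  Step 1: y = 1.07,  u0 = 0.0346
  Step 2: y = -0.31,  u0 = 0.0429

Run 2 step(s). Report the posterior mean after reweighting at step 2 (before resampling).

post_mean = -0.0404

step 1: w=[0.0000, 0.0000, 0.0000, 0.0148, 0.0262, 0.1339, 0.6184, 0.2067]  mean=1.1850  Neff=2.2525  idx=[4, 5, 6, 6, 6, 6, 6, 7]
step 2: w=[0.2803, 0.4059, 0.0622, 0.0622, 0.0622, 0.0622, 0.0622, 0.0027]  mean=-0.0404  Neff=3.8068  idx=[0, 0, 1, 1, 1, 1, 3, 5]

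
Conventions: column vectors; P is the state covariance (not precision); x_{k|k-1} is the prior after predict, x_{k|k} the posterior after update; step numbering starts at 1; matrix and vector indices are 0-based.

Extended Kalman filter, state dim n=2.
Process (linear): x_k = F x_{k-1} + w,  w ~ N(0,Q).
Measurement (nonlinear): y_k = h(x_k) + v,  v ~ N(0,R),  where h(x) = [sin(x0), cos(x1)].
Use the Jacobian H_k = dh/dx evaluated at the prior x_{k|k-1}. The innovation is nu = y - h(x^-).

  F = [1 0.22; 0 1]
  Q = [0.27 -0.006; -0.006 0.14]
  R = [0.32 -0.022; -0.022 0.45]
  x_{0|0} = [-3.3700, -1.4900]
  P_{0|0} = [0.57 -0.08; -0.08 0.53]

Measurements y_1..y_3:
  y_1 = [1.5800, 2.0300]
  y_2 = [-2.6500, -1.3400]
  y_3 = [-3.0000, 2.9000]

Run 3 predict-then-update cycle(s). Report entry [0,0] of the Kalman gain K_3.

step 1: x^-=[-3.6978, -1.4900]  P^-=[0.8305 0.0306; 0.0306 0.6700]  H_jac=[-0.8493 0.0000; 0.0000 0.9967]  S=[0.9190 -0.0479; -0.0479 1.1156]  K=[-0.7678 -0.0056; 0.0029 0.5987]  nu=[1.0520, 1.9493]  x^+=[-4.5165, -0.3198]  P^+=[0.2891 0.0144; 0.0144 0.2702]
step 2: x^-=[-4.5868, -0.3198]  P^-=[0.5786 0.0679; 0.0679 0.4102]  H_jac=[-0.1252 0.0000; 0.0000 0.3144]  S=[0.3291 -0.0247; -0.0247 0.4906]  K=[-0.2177 0.0325; -0.0061 0.2626]  nu=[-3.6421, -2.2893]  x^+=[-3.8684, -0.8987]  P^+=[0.5621 0.0618; 0.0618 0.3763]
step 3: x^-=[-4.0661, -0.8987]  P^-=[0.8775 0.1386; 0.1386 0.5163]  H_jac=[-0.6022 0.0000; 0.0000 0.7825]  S=[0.6382 -0.0873; -0.0873 0.7662]  K=[-0.8214 0.0479; -0.0596 0.5206]  nu=[-3.7983, 2.2774]  x^+=[-0.8369, 0.5130]  P^+=[0.4382 0.0507; 0.0507 0.3010]

K[0,0] = -0.8214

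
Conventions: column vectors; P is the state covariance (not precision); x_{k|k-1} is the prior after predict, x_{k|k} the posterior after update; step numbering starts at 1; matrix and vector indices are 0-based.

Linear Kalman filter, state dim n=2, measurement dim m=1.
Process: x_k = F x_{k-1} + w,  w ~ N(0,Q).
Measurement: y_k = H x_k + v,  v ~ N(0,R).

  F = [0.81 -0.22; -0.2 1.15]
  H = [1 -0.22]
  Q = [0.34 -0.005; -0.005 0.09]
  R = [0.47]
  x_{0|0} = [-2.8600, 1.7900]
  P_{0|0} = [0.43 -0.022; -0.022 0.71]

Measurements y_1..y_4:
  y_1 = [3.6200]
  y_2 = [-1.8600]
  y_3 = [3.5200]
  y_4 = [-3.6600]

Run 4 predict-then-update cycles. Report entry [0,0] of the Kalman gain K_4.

step 1: x^-=[-2.7104, 2.6305]  P^-=[0.6643 -0.2758; -0.2758 1.0563]  S=[1.3068]  K=[0.5548; -0.3888]  nu=[6.9091]  x^+=[1.1227, -0.0561]  P^+=[0.2621 0.0062; 0.0062 0.8587]
step 2: x^-=[0.9217, -0.2890]  P^-=[0.5513 -0.2587; -0.2587 1.2333]  S=[1.1949]  K=[0.5091; -0.4436]  nu=[-2.8453]  x^+=[-0.5267, 0.9731]  P^+=[0.2417 0.0111; 0.0111 0.9982]
step 3: x^-=[-0.6407, 1.2245]  P^-=[0.5429 -0.2859; -0.2859 1.4146]  S=[1.2072]  K=[0.5018; -0.4946]  nu=[4.4301]  x^+=[1.5825, -0.9667]  P^+=[0.2389 0.0138; 0.0138 1.1193]
step 4: x^-=[1.4945, -1.4282]  P^-=[0.5460 -0.3134; -0.3134 1.5735]  S=[1.2301]  K=[0.4999; -0.5362]  nu=[-5.4687]  x^+=[-1.2395, 1.5043]  P^+=[0.2386 0.0163; 0.0163 1.2198]

K[0,0] = 0.4999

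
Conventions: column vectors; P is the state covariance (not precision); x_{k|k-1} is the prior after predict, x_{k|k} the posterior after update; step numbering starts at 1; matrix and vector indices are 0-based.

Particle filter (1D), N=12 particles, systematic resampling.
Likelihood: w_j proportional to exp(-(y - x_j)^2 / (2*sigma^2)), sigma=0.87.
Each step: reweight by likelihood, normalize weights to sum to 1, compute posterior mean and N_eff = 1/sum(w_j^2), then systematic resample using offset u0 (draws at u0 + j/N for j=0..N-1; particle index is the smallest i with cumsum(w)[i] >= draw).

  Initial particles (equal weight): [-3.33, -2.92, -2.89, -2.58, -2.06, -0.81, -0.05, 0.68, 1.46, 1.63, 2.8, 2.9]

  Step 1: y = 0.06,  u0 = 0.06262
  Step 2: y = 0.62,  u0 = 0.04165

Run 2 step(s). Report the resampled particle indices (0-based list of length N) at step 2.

resampled_idx = [1, 3, 4, 5, 5, 6, 7, 8, 8, 9, 10, 11]

step 1: w=[0.0002, 0.0010, 0.0011, 0.0034, 0.0176, 0.2074, 0.3392, 0.2653, 0.0937, 0.0671, 0.0024, 0.0017]  mean=0.2016  Neff=4.1308  idx=[5, 5, 5, 6, 6, 6, 6, 7, 7, 7, 8, 9]
step 2: w=[0.0329, 0.0329, 0.0329, 0.0943, 0.0943, 0.0943, 0.0943, 0.1266, 0.1266, 0.1266, 0.0796, 0.0647]  mean=0.3812  Neff=10.2635  idx=[1, 3, 4, 5, 5, 6, 7, 8, 8, 9, 10, 11]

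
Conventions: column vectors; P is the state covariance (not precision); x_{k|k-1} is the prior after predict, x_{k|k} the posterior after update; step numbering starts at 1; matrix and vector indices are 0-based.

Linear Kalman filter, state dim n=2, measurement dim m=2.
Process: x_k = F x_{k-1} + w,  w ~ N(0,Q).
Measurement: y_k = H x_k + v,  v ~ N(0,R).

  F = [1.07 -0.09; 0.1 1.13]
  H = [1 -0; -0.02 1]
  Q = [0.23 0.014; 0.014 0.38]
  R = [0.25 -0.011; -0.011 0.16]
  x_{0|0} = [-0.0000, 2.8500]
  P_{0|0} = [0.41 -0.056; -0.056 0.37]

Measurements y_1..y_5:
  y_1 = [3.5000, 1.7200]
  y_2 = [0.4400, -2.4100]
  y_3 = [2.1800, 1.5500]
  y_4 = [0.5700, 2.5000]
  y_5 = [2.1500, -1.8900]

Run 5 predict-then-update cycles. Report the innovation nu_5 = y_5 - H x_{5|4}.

innov = [1.1579, -4.4694]

step 1: x^-=[-0.2565, 3.2205]  P^-=[0.7132 -0.0470; -0.0470 0.8439]  S=[0.9632 -0.0722; -0.0722 1.0061]  K=[0.7399 -0.0077; 0.0143 0.8408]  nu=[3.7565, -1.5056]  x^+=[2.5345, 2.0083]  P^+=[0.1851 -0.0057; -0.0057 0.1343]
step 2: x^-=[2.5311, 2.5228]  P^-=[0.4440 0.0133; 0.0133 0.5520]  S=[0.6940 -0.0065; -0.0065 0.7116]  K=[0.6399 0.0121; 0.0265 0.7755]  nu=[-2.0911, -4.8822]  x^+=[1.1337, -1.3190]  P^+=[0.1598 -0.0019; -0.0019 0.1238]
step 3: x^-=[1.3318, -1.3771]  P^-=[0.4144 0.0162; 0.0162 0.5392]  S=[0.6644 -0.0030; -0.0030 0.6987]  K=[0.6238 0.0141; 0.0280 0.7714]  nu=[0.8482, 2.9537]  x^+=[1.9025, 0.9250]  P^+=[0.1558 -0.0015; -0.0015 0.1231]
step 4: x^-=[1.9524, 1.2355]  P^-=[0.4096 0.0164; 0.0164 0.5384]  S=[0.6596 -0.0028; -0.0028 0.6979]  K=[0.6211 0.0142; 0.0281 0.7711]  nu=[-1.3824, 1.3035]  x^+=[1.1124, 2.2018]  P^+=[0.1551 -0.0015; -0.0015 0.1230]
step 5: x^-=[0.9921, 2.5993]  P^-=[0.4089 0.0163; 0.0163 0.5383]  S=[0.6589 -0.0028; -0.0028 0.6978]  K=[0.6206 0.0142; 0.0281 0.7711]  nu=[1.1579, -4.4694]  x^+=[1.6472, -0.8144]  P^+=[0.1550 -0.0015; -0.0015 0.1230]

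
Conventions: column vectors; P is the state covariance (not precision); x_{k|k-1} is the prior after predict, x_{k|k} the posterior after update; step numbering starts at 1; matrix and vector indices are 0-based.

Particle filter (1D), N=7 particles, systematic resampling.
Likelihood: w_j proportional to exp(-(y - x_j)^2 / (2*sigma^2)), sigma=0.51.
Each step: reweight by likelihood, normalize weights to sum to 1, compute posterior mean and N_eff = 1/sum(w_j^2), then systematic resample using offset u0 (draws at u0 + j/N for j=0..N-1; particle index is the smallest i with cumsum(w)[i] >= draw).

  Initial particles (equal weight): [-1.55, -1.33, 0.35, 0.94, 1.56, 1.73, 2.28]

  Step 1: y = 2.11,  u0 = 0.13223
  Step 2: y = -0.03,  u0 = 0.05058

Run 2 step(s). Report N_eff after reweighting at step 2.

N_eff = 3.0465

step 1: w=[0.0000, 0.0000, 0.0011, 0.0308, 0.2392, 0.3242, 0.4047]  mean=1.8861  Neff=3.0576  idx=[4, 5, 5, 5, 6, 6, 6]
step 2: w=[0.4957, 0.1659, 0.1659, 0.1659, 0.0022, 0.0022, 0.0022]  mean=1.6494  Neff=3.0465  idx=[0, 0, 0, 0, 1, 2, 3]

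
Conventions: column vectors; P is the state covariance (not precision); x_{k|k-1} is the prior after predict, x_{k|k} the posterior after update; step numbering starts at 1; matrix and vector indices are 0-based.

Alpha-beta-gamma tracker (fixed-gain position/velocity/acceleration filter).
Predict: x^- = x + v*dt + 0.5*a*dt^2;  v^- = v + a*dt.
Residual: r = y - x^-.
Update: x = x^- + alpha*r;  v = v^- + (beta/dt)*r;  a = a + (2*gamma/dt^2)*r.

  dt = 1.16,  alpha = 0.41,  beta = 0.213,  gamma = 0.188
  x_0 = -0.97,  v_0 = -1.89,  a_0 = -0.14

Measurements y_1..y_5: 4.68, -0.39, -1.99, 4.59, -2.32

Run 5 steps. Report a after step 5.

a_post = -2.6361

step 1: x_pred=-3.2566  r=7.9366  x^+=-0.0026  v^+=-0.5951  a^+=2.0777
step 2: x_pred=0.7050  r=-1.0950  x^+=0.2561  v^+=1.6140  a^+=1.7717
step 3: x_pred=3.3203  r=-5.3103  x^+=1.1431  v^+=2.6941  a^+=0.2879
step 4: x_pred=4.4620  r=0.1280  x^+=4.5145  v^+=3.0516  a^+=0.3237
step 5: x_pred=8.2721  r=-10.5921  x^+=3.9293  v^+=1.4821  a^+=-2.6361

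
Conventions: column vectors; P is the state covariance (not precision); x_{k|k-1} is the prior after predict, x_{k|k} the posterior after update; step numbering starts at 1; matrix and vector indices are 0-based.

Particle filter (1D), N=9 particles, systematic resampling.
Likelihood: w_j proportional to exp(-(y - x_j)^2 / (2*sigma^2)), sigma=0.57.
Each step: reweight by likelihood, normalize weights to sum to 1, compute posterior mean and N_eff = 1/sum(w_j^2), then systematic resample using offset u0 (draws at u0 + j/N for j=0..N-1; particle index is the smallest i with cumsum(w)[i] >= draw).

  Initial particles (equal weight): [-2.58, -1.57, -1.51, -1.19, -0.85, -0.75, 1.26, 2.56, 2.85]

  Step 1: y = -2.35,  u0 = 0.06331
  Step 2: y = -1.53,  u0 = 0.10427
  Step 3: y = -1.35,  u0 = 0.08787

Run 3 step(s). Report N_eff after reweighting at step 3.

step 1: w=[0.5042, 0.2144, 0.1846, 0.0690, 0.0171, 0.0106, 0.0000, 0.0000, 0.0000]  mean=-2.0209  Neff=2.9461  idx=[0, 0, 0, 0, 1, 1, 2, 2, 3]
step 2: w=[0.0329, 0.0329, 0.0329, 0.0329, 0.1793, 0.1793, 0.1796, 0.1796, 0.1504]  mean=-1.6244  Neff=6.4193  idx=[3, 4, 5, 5, 6, 6, 7, 8, 8]
step 3: w=[0.0127, 0.1207, 0.1207, 0.1207, 0.1250, 0.1250, 0.1250, 0.1250, 0.1250]  mean=-1.4653  Neff=8.1936  idx=[1, 2, 3, 4, 5, 6, 7, 7, 8]

N_eff = 8.1936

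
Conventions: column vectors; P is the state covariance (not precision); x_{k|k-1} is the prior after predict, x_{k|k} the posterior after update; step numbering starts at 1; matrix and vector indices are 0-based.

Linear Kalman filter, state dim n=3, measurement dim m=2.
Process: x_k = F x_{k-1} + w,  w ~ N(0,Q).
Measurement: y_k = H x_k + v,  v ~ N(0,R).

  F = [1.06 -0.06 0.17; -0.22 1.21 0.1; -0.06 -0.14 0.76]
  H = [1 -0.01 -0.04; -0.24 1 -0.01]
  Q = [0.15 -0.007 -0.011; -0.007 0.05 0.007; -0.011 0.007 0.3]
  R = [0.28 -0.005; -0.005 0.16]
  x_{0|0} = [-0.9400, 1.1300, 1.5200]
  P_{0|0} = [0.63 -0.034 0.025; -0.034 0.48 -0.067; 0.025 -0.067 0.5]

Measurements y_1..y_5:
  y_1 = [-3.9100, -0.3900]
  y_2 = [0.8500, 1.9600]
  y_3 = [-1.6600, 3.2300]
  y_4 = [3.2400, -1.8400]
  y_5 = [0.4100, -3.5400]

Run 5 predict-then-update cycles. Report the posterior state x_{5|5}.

x_post = [1.4224, -1.5172, -0.4964]

step 1: x^-=[-0.8058, 1.7261, 1.0534]  P^-=[0.8887 -0.2360 0.0470; -0.2360 0.7890 -0.0916; 0.0470 -0.0916 0.6119]  S=[1.1707 -0.4589; -0.4589 1.1156]  K=[0.7172 -0.1082; 0.1100 0.8041; -0.0218 -0.1066]  nu=[-3.0448, -2.2990]  x^+=[-2.7408, -0.4573, 1.3648]  P^+=[0.2024 0.0279 0.0184; 0.0279 0.1347 -0.0065; 0.0184 -0.0065 0.6008]
step 2: x^-=[-2.6458, 0.1861, 1.2657]  P^-=[0.3984 -0.0177 0.0659; -0.0177 0.2458 0.0222; 0.0659 0.0222 0.6506]  S=[0.6746 -0.1215; -0.1215 0.4372]  K=[0.5685 -0.1028; 0.0755 0.5924; 0.0619 0.0170]  nu=[3.5483, 1.1516]  x^+=[-0.7470, 1.1362, 1.5049]  P^+=[0.1616 0.0199 0.0434; 0.0199 0.0994 0.0193; 0.0434 0.0193 0.6481]
step 3: x^-=[-0.6041, 1.6896, 1.0295]  P^-=[0.3634 -0.0082 0.0936; -0.0082 0.2020 0.0507; 0.0936 0.0507 0.6691]  S=[0.6372 -0.1043; -0.1043 0.3864]  K=[0.5479 -0.1016; 0.0700 0.5455; 0.1184 0.0877]  nu=[-0.9978, 1.4057]  x^+=[-1.2936, 2.3865, 1.0347]  P^+=[0.1565 0.0192 0.0594; 0.0192 0.0919 0.0343; 0.0594 0.0343 0.6594]
step 4: x^-=[-1.3385, 3.2757, 0.5299]  P^-=[0.3635 -0.0032 0.1071; -0.0032 0.1941 0.0636; 0.1071 0.0636 0.6708]  S=[0.6361 -0.0997; -0.0997 0.3759]  K=[0.5494 -0.0977; 0.0719 0.5359; 0.1442 0.1211]  nu=[4.6325, -5.4317]  x^+=[1.7374, 0.6982, 0.5399]  P^+=[0.1572 0.0200 0.0664; 0.0200 0.0906 0.0412; 0.0664 0.0412 0.6556]
step 5: x^-=[1.8915, 0.5166, 0.2083]  P^-=[0.3664 -0.0004 0.1115; -0.0004 0.1932 0.0685; 0.1115 0.0685 0.6665]  S=[0.6387 -0.0978; -0.0978 0.3737]  K=[0.5523 -0.0949; 0.0739 0.5347; 0.1523 0.1336]  nu=[-1.4680, -3.6005]  x^+=[1.4224, -1.5172, -0.4964]  P^+=[0.1580 0.0207 0.0684; 0.0207 0.0906 0.0435; 0.0684 0.0435 0.6490]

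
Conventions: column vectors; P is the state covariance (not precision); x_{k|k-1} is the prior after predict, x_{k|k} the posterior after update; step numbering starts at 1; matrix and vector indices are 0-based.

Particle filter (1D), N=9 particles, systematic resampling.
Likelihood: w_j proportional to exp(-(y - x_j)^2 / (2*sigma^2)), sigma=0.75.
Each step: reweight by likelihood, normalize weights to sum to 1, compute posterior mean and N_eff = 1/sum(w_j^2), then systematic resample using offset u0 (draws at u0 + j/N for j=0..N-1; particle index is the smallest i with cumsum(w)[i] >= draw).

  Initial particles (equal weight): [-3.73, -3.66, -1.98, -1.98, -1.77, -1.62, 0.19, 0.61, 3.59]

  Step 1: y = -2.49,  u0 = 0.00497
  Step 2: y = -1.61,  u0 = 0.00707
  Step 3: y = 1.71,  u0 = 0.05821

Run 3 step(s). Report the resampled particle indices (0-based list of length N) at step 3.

resampled_idx = [1, 4, 5, 6, 7, 7, 8, 8, 8]

step 1: w=[0.0777, 0.0903, 0.2419, 0.2419, 0.1922, 0.1555, 0.0005, 0.0001, 0.0000]  mean=-2.1700  Neff=5.1998  idx=[0, 1, 2, 2, 3, 3, 4, 4, 5]
step 2: w=[0.0028, 0.0036, 0.1354, 0.1354, 0.1354, 0.1354, 0.1495, 0.1495, 0.1529]  mean=-1.8732  Neff=7.0700  idx=[2, 2, 3, 4, 5, 6, 6, 7, 8]
step 3: w=[0.0386, 0.0386, 0.0386, 0.0386, 0.0386, 0.1473, 0.1473, 0.1473, 0.3651]  mean=-1.7558  Neff=4.8586  idx=[1, 4, 5, 6, 7, 7, 8, 8, 8]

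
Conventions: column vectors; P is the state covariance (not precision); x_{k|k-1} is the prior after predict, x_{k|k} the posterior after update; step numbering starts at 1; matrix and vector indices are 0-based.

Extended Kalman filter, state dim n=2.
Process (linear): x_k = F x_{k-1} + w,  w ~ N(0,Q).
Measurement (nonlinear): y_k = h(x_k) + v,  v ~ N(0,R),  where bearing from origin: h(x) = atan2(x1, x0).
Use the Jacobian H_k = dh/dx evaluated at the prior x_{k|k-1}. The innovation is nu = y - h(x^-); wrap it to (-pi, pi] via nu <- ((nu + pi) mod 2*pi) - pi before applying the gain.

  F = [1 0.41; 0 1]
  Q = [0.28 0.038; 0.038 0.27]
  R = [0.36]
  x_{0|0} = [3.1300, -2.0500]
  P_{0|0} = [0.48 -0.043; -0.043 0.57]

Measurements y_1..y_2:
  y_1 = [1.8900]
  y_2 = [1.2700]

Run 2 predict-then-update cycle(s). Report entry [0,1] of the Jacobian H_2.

H_jac[0,1] = 0.2901

step 1: x^-=[2.2895, -2.0500]  P^-=[0.8206 0.2287; 0.2287 0.8400]  H_jac=[0.2171 0.2424]  S=[0.4721]  K=[0.4947; 0.5365]  nu=[2.6203]  x^+=[3.5858, -0.6442]  P^+=[0.7050 0.1034; 0.1034 0.7041]
step 2: x^-=[3.3216, -0.6442]  P^-=[1.1882 0.4301; 0.4301 0.9741]  H_jac=[0.0563 0.2901]  S=[0.4598]  K=[0.4168; 0.6673]  nu=[1.4616]  x^+=[3.9308, 0.3311]  P^+=[1.1083 0.3022; 0.3022 0.7694]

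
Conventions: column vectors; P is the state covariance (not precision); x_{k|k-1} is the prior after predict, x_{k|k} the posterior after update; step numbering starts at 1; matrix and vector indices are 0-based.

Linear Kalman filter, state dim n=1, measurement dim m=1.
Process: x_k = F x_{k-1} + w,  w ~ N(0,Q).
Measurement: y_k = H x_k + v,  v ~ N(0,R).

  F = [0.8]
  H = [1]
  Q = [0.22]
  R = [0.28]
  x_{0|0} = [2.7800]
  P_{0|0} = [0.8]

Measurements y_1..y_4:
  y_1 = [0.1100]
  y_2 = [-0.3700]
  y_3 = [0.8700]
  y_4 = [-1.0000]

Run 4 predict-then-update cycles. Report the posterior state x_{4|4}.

step 1: x^-=[2.2240]  P^-=[0.7320]  S=[1.0120]  K=[0.7233]  nu=[-2.1140]  x^+=[0.6949]  P^+=[0.2025]
step 2: x^-=[0.5559]  P^-=[0.3496]  S=[0.6296]  K=[0.5553]  nu=[-0.9259]  x^+=[0.0418]  P^+=[0.1555]
step 3: x^-=[0.0334]  P^-=[0.3195]  S=[0.5995]  K=[0.5329]  nu=[0.8366]  x^+=[0.4793]  P^+=[0.1492]
step 4: x^-=[0.3834]  P^-=[0.3155]  S=[0.5955]  K=[0.5298]  nu=[-1.3834]  x^+=[-0.3495]  P^+=[0.1483]

x_post = [-0.3495]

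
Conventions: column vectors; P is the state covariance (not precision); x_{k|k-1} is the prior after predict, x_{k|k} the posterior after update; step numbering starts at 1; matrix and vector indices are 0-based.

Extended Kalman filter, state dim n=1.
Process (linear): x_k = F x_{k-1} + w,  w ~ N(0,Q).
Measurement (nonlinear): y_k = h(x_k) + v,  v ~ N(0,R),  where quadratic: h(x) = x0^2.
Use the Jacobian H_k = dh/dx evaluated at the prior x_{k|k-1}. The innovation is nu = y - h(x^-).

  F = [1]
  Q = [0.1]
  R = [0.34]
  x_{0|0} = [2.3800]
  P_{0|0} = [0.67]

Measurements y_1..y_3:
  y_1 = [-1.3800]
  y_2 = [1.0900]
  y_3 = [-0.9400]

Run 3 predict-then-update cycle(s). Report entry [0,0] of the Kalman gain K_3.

K[0,0] = 0.3220

step 1: x^-=[2.3800]  P^-=[0.7700]  H_jac=[4.7600]  S=[17.7864]  K=[0.2061]  nu=[-7.0444]  x^+=[0.9284]  P^+=[0.0147]
step 2: x^-=[0.9284]  P^-=[0.1147]  H_jac=[1.8567]  S=[0.7355]  K=[0.2896]  nu=[0.2281]  x^+=[0.9944]  P^+=[0.0530]
step 3: x^-=[0.9944]  P^-=[0.1530]  H_jac=[1.9889]  S=[0.9453]  K=[0.3220]  nu=[-1.9289]  x^+=[0.3734]  P^+=[0.0550]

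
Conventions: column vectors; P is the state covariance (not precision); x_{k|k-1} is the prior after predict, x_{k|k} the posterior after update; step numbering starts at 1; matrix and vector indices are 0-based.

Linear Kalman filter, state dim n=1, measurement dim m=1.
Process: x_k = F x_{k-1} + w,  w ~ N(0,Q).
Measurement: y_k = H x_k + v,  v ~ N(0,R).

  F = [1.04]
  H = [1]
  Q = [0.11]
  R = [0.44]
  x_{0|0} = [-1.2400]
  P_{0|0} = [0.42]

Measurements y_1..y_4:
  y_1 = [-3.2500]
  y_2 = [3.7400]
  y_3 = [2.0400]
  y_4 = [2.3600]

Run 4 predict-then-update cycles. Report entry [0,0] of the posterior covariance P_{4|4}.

P_post[0,0] = 0.1832

step 1: x^-=[-1.2896]  P^-=[0.5643]  S=[1.0043]  K=[0.5619]  nu=[-1.9604]  x^+=[-2.3911]  P^+=[0.2472]
step 2: x^-=[-2.4867]  P^-=[0.3774]  S=[0.8174]  K=[0.4617]  nu=[6.2267]  x^+=[0.3882]  P^+=[0.2032]
step 3: x^-=[0.4037]  P^-=[0.3297]  S=[0.7697]  K=[0.4284]  nu=[1.6363]  x^+=[1.1046]  P^+=[0.1885]
step 4: x^-=[1.1488]  P^-=[0.3139]  S=[0.7539]  K=[0.4163]  nu=[1.2112]  x^+=[1.6531]  P^+=[0.1832]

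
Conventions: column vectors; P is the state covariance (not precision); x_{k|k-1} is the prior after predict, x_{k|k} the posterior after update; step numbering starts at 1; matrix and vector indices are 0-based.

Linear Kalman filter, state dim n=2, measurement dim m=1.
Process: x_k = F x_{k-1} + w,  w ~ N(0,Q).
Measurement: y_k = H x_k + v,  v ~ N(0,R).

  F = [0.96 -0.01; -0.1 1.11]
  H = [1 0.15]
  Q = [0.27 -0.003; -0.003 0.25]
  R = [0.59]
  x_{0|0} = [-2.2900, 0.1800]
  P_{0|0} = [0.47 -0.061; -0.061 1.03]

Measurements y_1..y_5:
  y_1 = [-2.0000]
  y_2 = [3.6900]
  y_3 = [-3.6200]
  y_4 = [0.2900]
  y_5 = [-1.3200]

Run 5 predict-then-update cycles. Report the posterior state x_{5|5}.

x_post = [-1.0607, 1.2847]

step 1: x^-=[-2.2002, 0.4288]  P^-=[0.7044 -0.1246; -0.1246 1.5373]  S=[1.2916]  K=[0.5309; 0.0821]  nu=[0.1359]  x^+=[-2.1281, 0.4399]  P^+=[0.3404 -0.1809; -0.1809 1.5286]
step 2: x^-=[-2.0473, 0.7011]  P^-=[0.5873 -0.2456; -0.2456 2.1770]  S=[1.1526]  K=[0.4776; 0.0703]  nu=[5.6322]  x^+=[0.6425, 1.0968]  P^+=[0.3244 -0.2842; -0.2842 2.1713]
step 3: x^-=[0.6058, 1.1532]  P^-=[0.5747 -0.3614; -0.3614 2.9916]  S=[1.1235]  K=[0.4632; 0.0777]  nu=[-4.3988]  x^+=[-1.4318, 0.8114]  P^+=[0.3336 -0.4019; -0.4019 2.9848]
step 4: x^-=[-1.3826, 1.0438]  P^-=[0.5854 -0.4968; -0.4968 4.0201]  S=[1.1169]  K=[0.4575; 0.0951]  nu=[1.5160]  x^+=[-0.6891, 1.1880]  P^+=[0.3517 -0.5454; -0.5454 4.0100]
step 5: x^-=[-0.6734, 1.3876]  P^-=[0.6050 -0.6630; -0.6630 5.3153]  S=[1.1157]  K=[0.4531; 0.1204]  nu=[-0.8547]  x^+=[-1.0607, 1.2847]  P^+=[0.3759 -0.7238; -0.7238 5.2991]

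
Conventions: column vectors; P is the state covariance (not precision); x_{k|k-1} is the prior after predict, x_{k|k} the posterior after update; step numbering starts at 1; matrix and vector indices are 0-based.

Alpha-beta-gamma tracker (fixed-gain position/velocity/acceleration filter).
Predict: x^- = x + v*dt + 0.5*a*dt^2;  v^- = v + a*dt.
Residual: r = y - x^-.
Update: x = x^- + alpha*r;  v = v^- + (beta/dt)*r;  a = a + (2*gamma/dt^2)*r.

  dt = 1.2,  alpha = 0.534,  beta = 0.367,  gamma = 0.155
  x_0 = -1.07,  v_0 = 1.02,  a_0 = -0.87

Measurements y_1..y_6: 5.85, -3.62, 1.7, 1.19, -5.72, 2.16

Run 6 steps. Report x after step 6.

step 1: x_pred=-0.4724  r=6.3224  x^+=2.9038  v^+=1.9096  a^+=0.4911
step 2: x_pred=5.5489  r=-9.1689  x^+=0.6527  v^+=-0.3053  a^+=-1.4828
step 3: x_pred=-0.7812  r=2.4812  x^+=0.5438  v^+=-1.3257  a^+=-0.9486
step 4: x_pred=-1.7302  r=2.9202  x^+=-0.1708  v^+=-1.5710  a^+=-0.3200
step 5: x_pred=-2.2864  r=-3.4336  x^+=-4.1199  v^+=-3.0051  a^+=-1.0592
step 6: x_pred=-8.4887  r=10.6487  x^+=-2.8023  v^+=-1.0194  a^+=1.2333

x_post = -2.8023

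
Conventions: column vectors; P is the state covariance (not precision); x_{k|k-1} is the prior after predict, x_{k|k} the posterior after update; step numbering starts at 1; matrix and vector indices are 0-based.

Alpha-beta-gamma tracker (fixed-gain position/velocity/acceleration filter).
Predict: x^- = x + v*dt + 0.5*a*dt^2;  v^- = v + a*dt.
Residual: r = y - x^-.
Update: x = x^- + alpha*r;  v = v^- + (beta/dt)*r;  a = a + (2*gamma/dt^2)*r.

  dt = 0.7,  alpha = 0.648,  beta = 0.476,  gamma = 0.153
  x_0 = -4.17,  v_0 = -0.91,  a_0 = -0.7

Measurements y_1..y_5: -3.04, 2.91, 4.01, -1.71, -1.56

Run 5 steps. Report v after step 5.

step 1: x_pred=-4.9785  r=1.9385  x^+=-3.7224  v^+=-0.0818  a^+=0.5106
step 2: x_pred=-3.6545  r=6.5645  x^+=0.5993  v^+=4.7395  a^+=4.6101
step 3: x_pred=5.0464  r=-1.0364  x^+=4.3748  v^+=7.2618  a^+=3.9629
step 4: x_pred=10.4289  r=-12.1389  x^+=2.5629  v^+=1.7813  a^+=-3.6178
step 5: x_pred=2.9235  r=-4.4835  x^+=0.0182  v^+=-3.7999  a^+=-6.4177

v_post = -3.7999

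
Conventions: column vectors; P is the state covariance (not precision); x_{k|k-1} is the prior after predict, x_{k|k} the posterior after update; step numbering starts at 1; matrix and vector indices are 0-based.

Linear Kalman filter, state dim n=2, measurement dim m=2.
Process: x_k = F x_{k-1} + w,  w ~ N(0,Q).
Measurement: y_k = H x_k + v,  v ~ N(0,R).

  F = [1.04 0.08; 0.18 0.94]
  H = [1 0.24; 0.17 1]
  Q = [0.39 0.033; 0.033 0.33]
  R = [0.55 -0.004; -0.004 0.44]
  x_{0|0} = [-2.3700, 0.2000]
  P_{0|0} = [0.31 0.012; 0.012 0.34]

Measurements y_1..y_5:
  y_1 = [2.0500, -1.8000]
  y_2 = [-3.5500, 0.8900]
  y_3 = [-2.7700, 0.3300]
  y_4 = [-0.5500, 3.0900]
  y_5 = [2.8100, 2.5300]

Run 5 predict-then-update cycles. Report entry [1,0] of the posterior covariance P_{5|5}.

step 1: x^-=[-2.4488, -0.2386]  P^-=[0.7295 0.1285; 0.1285 0.6445]  S=[1.3783 0.4084; 0.4084 1.1493]  K=[0.5438 0.0265; 0.0376 0.5664]  nu=[4.5561, -1.1451]  x^+=[-0.0015, -0.7159]  P^+=[0.3093 -0.0431; -0.0431 0.2564]
step 2: x^-=[-0.0588, -0.6732]  P^-=[0.7190 0.0674; 0.0674 0.5520]  S=[1.3332 0.3209; 0.3209 1.0357]  K=[0.5483 0.0132; 0.0205 0.5377]  nu=[-3.3296, 1.5732]  x^+=[-1.8636, 0.1043]  P^+=[0.3134 -0.0496; -0.0496 0.2449]
step 3: x^-=[-1.9298, -0.2374]  P^-=[0.7223 0.0608; 0.0608 0.5398]  S=[1.3326 0.3117; 0.3117 1.0213]  K=[0.5502 0.0119; 0.0182 0.5331]  nu=[-0.7833, 0.8954]  x^+=[-2.3501, 0.2257]  P^+=[0.3147 -0.0505; -0.0505 0.2431]
step 4: x^-=[-2.4260, -0.2108]  P^-=[0.7235 0.0601; 0.0601 0.5379]  S=[1.3334 0.3107; 0.3107 1.0192]  K=[0.5507 0.0118; 0.0179 0.5323]  nu=[1.9266, 3.7133]  x^+=[-1.3212, 1.8002]  P^+=[0.3150 -0.0505; -0.0505 0.2427]
step 5: x^-=[-1.2300, 1.4544]  P^-=[0.7238 0.0601; 0.0601 0.5376]  S=[1.3336 0.3106; 0.3106 1.0189]  K=[0.5508 0.0118; 0.0178 0.5322]  nu=[3.6909, 1.2847]  x^+=[0.8182, 2.2040]  P^+=[0.3150 -0.0506; -0.0506 0.2427]

P_post[1,0] = -0.0506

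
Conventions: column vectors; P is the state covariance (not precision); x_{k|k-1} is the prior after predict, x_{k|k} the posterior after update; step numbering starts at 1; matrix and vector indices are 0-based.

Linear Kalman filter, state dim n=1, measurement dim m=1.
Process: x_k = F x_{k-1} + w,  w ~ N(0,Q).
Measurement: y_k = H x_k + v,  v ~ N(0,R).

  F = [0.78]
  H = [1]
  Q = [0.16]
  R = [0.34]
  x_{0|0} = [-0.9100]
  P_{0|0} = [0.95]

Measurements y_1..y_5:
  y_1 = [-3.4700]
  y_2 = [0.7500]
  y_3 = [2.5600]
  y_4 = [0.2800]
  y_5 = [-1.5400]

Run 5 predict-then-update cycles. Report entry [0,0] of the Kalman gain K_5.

step 1: x^-=[-0.7098]  P^-=[0.7380]  S=[1.0780]  K=[0.6846]  nu=[-2.7602]  x^+=[-2.5994]  P^+=[0.2328]
step 2: x^-=[-2.0275]  P^-=[0.3016]  S=[0.6416]  K=[0.4701]  nu=[2.7775]  x^+=[-0.7219]  P^+=[0.1598]
step 3: x^-=[-0.5631]  P^-=[0.2572]  S=[0.5972]  K=[0.4307]  nu=[3.1231]  x^+=[0.7821]  P^+=[0.1464]
step 4: x^-=[0.6100]  P^-=[0.2491]  S=[0.5891]  K=[0.4228]  nu=[-0.3300]  x^+=[0.4705]  P^+=[0.1438]
step 5: x^-=[0.3670]  P^-=[0.2475]  S=[0.5875]  K=[0.4212]  nu=[-1.9070]  x^+=[-0.4363]  P^+=[0.1432]

K[0,0] = 0.4212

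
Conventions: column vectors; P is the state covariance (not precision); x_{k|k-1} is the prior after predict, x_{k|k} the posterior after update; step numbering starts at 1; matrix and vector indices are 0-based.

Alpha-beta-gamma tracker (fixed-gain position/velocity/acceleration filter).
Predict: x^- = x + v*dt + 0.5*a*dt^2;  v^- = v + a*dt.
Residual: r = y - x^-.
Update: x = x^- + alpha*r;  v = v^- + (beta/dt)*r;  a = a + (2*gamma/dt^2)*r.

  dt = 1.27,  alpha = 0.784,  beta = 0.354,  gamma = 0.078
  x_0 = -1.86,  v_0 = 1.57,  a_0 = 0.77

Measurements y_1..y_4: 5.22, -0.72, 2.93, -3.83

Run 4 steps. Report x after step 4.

step 1: x_pred=0.7549  r=4.4651  x^+=4.2555  v^+=3.7925  a^+=1.2019
step 2: x_pred=10.0413  r=-10.7613  x^+=1.6044  v^+=2.3193  a^+=0.1610
step 3: x_pred=4.6798  r=-1.7498  x^+=3.3080  v^+=2.0361  a^+=-0.0082
step 4: x_pred=5.8871  r=-9.7171  x^+=-1.7311  v^+=-0.6829  a^+=-0.9480

x_post = -1.7311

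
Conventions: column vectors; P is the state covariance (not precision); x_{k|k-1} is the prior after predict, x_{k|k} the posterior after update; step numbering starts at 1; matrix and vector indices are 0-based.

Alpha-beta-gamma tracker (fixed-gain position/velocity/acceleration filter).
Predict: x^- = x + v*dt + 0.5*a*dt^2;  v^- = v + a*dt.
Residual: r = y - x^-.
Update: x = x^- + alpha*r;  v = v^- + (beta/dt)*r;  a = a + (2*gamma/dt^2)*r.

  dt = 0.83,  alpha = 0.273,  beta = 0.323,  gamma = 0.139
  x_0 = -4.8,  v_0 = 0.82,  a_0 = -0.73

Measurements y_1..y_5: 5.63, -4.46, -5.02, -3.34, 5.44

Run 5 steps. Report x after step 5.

x_post = -2.2886

step 1: x_pred=-4.3708  r=10.0008  x^+=-1.6406  v^+=4.1060  a^+=3.3058
step 2: x_pred=2.9060  r=-7.3660  x^+=0.8951  v^+=3.9832  a^+=0.3333
step 3: x_pred=4.3160  r=-9.3360  x^+=1.7673  v^+=0.6267  a^+=-3.4342
step 4: x_pred=1.1045  r=-4.4445  x^+=-0.1089  v^+=-3.9533  a^+=-5.2277
step 5: x_pred=-5.1908  r=10.6308  x^+=-2.2886  v^+=-4.1553  a^+=-0.9378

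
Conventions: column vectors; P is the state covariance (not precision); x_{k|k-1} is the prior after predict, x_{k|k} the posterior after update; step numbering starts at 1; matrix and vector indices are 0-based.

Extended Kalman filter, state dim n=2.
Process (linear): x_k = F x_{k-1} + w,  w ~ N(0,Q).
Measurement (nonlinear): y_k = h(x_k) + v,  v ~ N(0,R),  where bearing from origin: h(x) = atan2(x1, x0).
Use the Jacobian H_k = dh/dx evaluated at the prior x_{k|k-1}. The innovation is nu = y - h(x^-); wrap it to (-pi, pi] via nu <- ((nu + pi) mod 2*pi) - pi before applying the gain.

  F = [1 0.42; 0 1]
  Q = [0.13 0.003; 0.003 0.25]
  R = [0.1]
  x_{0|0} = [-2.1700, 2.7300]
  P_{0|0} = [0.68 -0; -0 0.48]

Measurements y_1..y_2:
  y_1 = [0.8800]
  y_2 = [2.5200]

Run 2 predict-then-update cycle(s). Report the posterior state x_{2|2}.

step 1: x^-=[-1.0234, 2.7300]  P^-=[0.8947 0.2046; 0.2046 0.7300]  H_jac=[-0.3212 -0.1204]  S=[0.2187]  K=[-1.4266; -0.7024]  nu=[-1.0495]  x^+=[0.4737, 3.4671]  P^+=[0.4496 -0.0145; -0.0145 0.6221]
step 2: x^-=[1.9299, 3.4671]  P^-=[0.6772 0.2498; 0.2498 0.8721]  H_jac=[-0.2202 0.1226]  S=[0.1325]  K=[-0.8946; 0.3918]  nu=[1.4571]  x^+=[0.6263, 4.0380]  P^+=[0.5712 0.2962; 0.2962 0.8518]

x_post = [0.6263, 4.0380]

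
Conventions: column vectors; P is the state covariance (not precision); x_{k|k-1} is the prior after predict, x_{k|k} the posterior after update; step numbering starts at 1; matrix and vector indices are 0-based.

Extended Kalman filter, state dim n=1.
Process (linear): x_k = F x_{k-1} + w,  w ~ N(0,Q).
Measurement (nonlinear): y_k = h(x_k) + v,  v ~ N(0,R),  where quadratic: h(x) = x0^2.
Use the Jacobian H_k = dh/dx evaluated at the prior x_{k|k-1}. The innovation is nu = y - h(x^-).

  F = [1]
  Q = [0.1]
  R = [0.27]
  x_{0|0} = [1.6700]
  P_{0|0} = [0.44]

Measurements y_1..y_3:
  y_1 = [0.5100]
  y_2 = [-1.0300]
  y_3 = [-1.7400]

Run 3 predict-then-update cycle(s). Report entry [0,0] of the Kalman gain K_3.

step 1: x^-=[1.6700]  P^-=[0.5400]  H_jac=[3.3400]  S=[6.2940]  K=[0.2866]  nu=[-2.2789]  x^+=[1.0170]  P^+=[0.0232]
step 2: x^-=[1.0170]  P^-=[0.1232]  H_jac=[2.0339]  S=[0.7795]  K=[0.3214]  nu=[-2.0642]  x^+=[0.3536]  P^+=[0.0427]
step 3: x^-=[0.3536]  P^-=[0.1427]  H_jac=[0.7072]  S=[0.3413]  K=[0.2956]  nu=[-1.8650]  x^+=[-0.1976]  P^+=[0.1128]

K[0,0] = 0.2956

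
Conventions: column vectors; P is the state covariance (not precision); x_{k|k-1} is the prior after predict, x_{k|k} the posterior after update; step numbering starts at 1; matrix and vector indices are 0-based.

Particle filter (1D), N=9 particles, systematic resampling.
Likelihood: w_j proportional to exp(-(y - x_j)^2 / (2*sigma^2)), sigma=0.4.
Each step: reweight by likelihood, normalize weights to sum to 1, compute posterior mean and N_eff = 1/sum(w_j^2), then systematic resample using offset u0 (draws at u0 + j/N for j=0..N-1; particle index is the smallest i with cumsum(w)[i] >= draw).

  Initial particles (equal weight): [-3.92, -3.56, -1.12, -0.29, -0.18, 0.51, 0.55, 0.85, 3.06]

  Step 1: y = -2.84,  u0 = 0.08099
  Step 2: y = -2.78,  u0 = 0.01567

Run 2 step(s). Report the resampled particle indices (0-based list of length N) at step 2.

resampled_idx = [1, 1, 2, 3, 4, 5, 6, 7, 8]

step 1: w=[0.1166, 0.8830, 0.0004, 0.0000, 0.0000, 0.0000, 0.0000, 0.0000, 0.0000]  mean=-3.6009  Neff=1.2606  idx=[0, 1, 1, 1, 1, 1, 1, 1, 1]
step 2: w=[0.0142, 0.1232, 0.1232, 0.1232, 0.1232, 0.1232, 0.1232, 0.1232, 0.1232]  mean=-3.5651  Neff=8.2186  idx=[1, 1, 2, 3, 4, 5, 6, 7, 8]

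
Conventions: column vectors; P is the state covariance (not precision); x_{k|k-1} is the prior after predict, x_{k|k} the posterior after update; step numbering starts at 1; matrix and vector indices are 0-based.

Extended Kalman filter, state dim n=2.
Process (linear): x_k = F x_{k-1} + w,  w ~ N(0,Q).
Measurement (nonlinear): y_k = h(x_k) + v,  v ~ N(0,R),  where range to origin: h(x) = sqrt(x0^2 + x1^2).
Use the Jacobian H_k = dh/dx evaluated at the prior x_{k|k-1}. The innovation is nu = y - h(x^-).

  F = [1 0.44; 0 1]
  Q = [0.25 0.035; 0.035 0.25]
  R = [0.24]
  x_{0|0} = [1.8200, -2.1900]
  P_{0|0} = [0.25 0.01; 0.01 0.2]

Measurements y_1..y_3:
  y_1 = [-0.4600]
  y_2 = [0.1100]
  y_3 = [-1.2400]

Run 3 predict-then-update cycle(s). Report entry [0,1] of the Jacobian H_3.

step 1: x^-=[0.8564, -2.1900]  P^-=[0.5475 0.1330; 0.1330 0.4500]  H_jac=[0.3642 -0.9313]  S=[0.6127]  K=[0.1233; -0.6049]  nu=[-2.8115]  x^+=[0.5098, -0.4892]  P^+=[0.5382 0.1787; 0.1787 0.2258]
step 2: x^-=[0.2945, -0.4892]  P^-=[0.9892 0.3130; 0.3130 0.4758]  H_jac=[0.5158 -0.8567]  S=[0.5757]  K=[0.4204; -0.4275]  nu=[-0.4610]  x^+=[0.1007, -0.2921]  P^+=[0.8874 0.4165; 0.4165 0.3705]
step 3: x^-=[-0.0278, -0.2921]  P^-=[1.5757 0.6146; 0.6146 0.6205]  H_jac=[-0.0948 -0.9955]  S=[0.9851]  K=[-0.7726; -0.6862]  nu=[-1.5334]  x^+=[1.1570, 0.7602]  P^+=[0.9876 0.0922; 0.0922 0.1567]

H_jac[0,1] = -0.9955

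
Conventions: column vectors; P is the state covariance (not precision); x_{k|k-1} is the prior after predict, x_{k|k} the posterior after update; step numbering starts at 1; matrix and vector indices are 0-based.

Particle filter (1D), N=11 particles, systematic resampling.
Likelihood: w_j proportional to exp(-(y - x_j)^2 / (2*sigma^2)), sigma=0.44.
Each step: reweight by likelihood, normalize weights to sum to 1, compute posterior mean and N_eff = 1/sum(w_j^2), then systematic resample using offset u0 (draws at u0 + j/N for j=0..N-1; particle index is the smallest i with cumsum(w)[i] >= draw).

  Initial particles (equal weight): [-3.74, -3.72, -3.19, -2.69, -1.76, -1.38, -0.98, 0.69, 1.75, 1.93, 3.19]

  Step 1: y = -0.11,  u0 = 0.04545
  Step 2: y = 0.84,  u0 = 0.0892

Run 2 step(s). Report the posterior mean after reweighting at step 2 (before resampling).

post_mean = 0.6898

step 1: w=[0.0000, 0.0000, 0.0000, 0.0000, 0.0025, 0.0444, 0.4050, 0.5477, 0.0004, 0.0001, 0.0000]  mean=-0.0839  Neff=2.1463  idx=[5, 6, 6, 6, 6, 7, 7, 7, 7, 7, 7]
step 2: w=[0.0000, 0.0000, 0.0000, 0.0000, 0.0000, 0.1666, 0.1666, 0.1666, 0.1666, 0.1666, 0.1666]  mean=0.6898  Neff=6.0016  idx=[5, 6, 6, 7, 7, 8, 8, 9, 9, 10, 10]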